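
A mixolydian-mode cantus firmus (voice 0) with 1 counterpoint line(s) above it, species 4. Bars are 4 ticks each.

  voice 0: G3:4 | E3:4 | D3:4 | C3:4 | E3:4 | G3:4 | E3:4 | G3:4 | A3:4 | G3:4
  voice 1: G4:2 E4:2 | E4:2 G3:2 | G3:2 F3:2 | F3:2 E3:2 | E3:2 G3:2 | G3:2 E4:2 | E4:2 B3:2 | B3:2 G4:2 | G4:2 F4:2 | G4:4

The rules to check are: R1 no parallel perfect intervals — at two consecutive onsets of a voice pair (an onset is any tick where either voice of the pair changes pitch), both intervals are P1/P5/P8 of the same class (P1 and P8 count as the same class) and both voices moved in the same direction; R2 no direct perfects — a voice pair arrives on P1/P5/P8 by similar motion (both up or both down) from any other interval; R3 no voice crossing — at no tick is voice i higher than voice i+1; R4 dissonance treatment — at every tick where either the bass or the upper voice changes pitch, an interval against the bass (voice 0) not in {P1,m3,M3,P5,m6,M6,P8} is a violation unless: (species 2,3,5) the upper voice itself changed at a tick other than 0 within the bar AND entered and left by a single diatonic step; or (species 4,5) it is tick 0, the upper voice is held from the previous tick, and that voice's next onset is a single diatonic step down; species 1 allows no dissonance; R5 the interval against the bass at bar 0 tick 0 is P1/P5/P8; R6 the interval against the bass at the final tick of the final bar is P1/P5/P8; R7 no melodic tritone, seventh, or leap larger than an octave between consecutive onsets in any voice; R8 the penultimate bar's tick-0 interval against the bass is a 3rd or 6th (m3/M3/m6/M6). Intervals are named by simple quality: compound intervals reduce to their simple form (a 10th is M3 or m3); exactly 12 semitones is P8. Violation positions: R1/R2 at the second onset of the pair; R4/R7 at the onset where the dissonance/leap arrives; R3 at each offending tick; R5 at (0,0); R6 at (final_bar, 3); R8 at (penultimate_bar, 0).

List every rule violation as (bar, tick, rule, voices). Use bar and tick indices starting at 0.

(8, 0, R8, (0, 1))

bar 0: v0=G3 v1=G4 downbeat P8
bar 1: v0=E3 v1=E4 downbeat P8
bar 2: v0=D3 v1=G3 downbeat P4
bar 3: v0=C3 v1=F3 downbeat P4
bar 4: v0=E3 v1=E3 downbeat P1
bar 5: v0=G3 v1=G3 downbeat P1
bar 6: v0=E3 v1=E4 downbeat P8
bar 7: v0=G3 v1=B3 downbeat M3
bar 8: v0=A3 v1=G4 downbeat m7
bar 9: v0=G3 v1=G4 downbeat P8
  -> R8 @ bar 8 tick 0 v(0, 1): penult m7 not 3rd/6th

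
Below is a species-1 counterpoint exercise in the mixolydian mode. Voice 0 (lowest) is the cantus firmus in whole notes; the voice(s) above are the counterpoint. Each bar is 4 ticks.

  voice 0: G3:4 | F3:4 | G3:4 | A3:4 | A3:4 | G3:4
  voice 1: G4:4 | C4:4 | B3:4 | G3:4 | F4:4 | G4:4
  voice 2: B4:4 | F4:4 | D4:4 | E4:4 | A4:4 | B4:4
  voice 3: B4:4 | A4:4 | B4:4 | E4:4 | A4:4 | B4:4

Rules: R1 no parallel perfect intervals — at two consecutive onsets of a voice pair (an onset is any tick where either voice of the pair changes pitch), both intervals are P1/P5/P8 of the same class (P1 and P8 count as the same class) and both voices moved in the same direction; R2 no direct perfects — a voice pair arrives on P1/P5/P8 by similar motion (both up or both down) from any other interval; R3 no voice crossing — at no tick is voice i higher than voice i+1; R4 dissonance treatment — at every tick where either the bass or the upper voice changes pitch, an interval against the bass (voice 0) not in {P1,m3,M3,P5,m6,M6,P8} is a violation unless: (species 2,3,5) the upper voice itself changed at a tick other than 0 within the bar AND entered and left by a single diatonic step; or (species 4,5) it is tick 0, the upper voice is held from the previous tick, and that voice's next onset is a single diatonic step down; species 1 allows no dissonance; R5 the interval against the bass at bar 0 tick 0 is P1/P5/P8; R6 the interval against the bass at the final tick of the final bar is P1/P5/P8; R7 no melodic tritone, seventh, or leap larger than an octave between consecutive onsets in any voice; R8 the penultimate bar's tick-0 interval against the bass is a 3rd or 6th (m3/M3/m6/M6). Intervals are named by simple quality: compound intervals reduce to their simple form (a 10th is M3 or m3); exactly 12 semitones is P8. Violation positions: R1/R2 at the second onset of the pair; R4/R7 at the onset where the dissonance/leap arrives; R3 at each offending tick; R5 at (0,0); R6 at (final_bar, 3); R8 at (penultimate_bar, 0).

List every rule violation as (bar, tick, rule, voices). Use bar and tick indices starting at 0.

bar 0: v0=G3 v1=G4 v2=B4 v3=B4 downbeat M3
bar 1: v0=F3 v1=C4 v2=F4 v3=A4 downbeat M3
bar 2: v0=G3 v1=B3 v2=D4 v3=B4 downbeat M3
bar 3: v0=A3 v1=G3 v2=E4 v3=E4 downbeat P5
bar 4: v0=A3 v1=F4 v2=A4 v3=A4 downbeat P8
bar 5: v0=G3 v1=G4 v2=B4 v3=B4 downbeat M3
  -> R5 @ bar 0 tick 0 v(0, 2): opens on M3
  -> R5 @ bar 0 tick 0 v(0, 3): opens on M3
  -> R2 @ bar 1 tick 0 v(0, 1): G3/G4 P8 -> F3/C4 P5 similar
  -> R2 @ bar 1 tick 0 v(0, 2): G3/B4 M3 -> F3/F4 P8 similar
  -> R7 @ bar 1 tick 0 v(2,): B4->F4 leap 6st
  -> R1 @ bar 3 tick 0 v(0, 2): G3/D4 P5 -> A3/E4 P5 similar
  -> R3 @ bar 3 tick 0 v(0, 1): A3 above G3
  -> R4 @ bar 3 tick 0 v(0, 1): A3/G3 M2 untreated
  -> R3 @ bar 3 tick 1 v(0, 1): A3 above G3
  -> R3 @ bar 3 tick 2 v(0, 1): A3 above G3
  -> R3 @ bar 3 tick 3 v(0, 1): A3 above G3
  -> R1 @ bar 4 tick 0 v(2, 3): E4/E4 P1 -> A4/A4 P1 similar
  -> R7 @ bar 4 tick 0 v(1,): G3->F4 leap 10st
  -> R8 @ bar 4 tick 0 v(0, 2): penult P8 not 3rd/6th
  -> R8 @ bar 4 tick 0 v(0, 3): penult P8 not 3rd/6th
  -> R1 @ bar 5 tick 0 v(2, 3): A4/A4 P1 -> B4/B4 P1 similar
  -> R6 @ bar 5 tick 3 v(0, 2): closes on M3
  -> R6 @ bar 5 tick 3 v(0, 3): closes on M3

(0, 0, R5, (0, 2))
(0, 0, R5, (0, 3))
(1, 0, R2, (0, 1))
(1, 0, R2, (0, 2))
(1, 0, R7, (2,))
(3, 0, R1, (0, 2))
(3, 0, R3, (0, 1))
(3, 0, R4, (0, 1))
(3, 1, R3, (0, 1))
(3, 2, R3, (0, 1))
(3, 3, R3, (0, 1))
(4, 0, R1, (2, 3))
(4, 0, R7, (1,))
(4, 0, R8, (0, 2))
(4, 0, R8, (0, 3))
(5, 0, R1, (2, 3))
(5, 3, R6, (0, 2))
(5, 3, R6, (0, 3))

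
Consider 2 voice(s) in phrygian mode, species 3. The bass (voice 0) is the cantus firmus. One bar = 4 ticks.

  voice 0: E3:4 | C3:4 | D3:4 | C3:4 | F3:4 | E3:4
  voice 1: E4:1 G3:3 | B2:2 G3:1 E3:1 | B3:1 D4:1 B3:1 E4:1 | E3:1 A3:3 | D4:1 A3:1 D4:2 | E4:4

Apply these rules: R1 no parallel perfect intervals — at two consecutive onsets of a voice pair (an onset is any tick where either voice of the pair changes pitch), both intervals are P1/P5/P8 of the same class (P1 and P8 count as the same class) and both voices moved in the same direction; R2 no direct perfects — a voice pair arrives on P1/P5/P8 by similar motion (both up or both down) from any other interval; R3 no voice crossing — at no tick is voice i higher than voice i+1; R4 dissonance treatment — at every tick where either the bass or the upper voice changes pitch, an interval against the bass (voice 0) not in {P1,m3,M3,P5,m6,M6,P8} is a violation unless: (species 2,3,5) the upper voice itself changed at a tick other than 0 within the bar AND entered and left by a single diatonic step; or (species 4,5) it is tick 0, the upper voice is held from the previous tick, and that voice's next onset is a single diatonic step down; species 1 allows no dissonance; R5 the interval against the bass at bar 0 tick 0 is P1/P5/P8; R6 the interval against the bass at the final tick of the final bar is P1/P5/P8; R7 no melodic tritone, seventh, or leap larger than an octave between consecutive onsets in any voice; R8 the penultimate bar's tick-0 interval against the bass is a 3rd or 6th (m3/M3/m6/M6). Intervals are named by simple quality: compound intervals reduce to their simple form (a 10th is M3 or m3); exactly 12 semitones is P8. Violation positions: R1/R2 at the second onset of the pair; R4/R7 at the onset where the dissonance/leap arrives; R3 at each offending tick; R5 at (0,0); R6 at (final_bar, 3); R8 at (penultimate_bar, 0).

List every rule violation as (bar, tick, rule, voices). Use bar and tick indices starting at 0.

(1, 0, R3, (0, 1))
(1, 0, R4, (0, 1))
(1, 1, R3, (0, 1))
(2, 3, R4, (0, 1))

bar 0: v0=E3 v1=E4 downbeat P8
bar 1: v0=C3 v1=B2 downbeat m2
bar 2: v0=D3 v1=B3 downbeat M6
bar 3: v0=C3 v1=E3 downbeat M3
bar 4: v0=F3 v1=D4 downbeat M6
bar 5: v0=E3 v1=E4 downbeat P8
  -> R3 @ bar 1 tick 0 v(0, 1): C3 above B2
  -> R4 @ bar 1 tick 0 v(0, 1): C3/B2 m2 untreated
  -> R3 @ bar 1 tick 1 v(0, 1): C3 above B2
  -> R4 @ bar 2 tick 3 v(0, 1): D3/E4 M2 untreated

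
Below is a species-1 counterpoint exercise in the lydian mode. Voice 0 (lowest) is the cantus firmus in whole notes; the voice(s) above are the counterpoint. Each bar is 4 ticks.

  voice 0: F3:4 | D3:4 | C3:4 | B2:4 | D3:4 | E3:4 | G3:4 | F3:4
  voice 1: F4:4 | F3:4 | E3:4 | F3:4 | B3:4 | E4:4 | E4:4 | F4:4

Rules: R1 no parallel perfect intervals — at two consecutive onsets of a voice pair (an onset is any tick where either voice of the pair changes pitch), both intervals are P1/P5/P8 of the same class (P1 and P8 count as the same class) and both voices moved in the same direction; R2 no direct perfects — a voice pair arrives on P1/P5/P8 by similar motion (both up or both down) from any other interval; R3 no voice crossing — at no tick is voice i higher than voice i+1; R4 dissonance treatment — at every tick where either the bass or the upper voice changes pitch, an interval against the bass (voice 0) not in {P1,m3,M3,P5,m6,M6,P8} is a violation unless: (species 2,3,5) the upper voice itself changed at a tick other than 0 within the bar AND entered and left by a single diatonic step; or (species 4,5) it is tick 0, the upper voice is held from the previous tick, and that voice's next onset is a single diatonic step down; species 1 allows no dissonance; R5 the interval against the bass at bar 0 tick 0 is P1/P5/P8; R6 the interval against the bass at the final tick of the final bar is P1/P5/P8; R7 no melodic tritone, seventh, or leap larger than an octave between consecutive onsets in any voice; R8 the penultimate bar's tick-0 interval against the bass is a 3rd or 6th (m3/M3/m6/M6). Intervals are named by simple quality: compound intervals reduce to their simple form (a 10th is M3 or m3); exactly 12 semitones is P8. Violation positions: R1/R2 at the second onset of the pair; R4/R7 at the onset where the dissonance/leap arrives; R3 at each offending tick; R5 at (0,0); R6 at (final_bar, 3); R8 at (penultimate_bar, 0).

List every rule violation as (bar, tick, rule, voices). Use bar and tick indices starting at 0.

bar 0: v0=F3 v1=F4 downbeat P8
bar 1: v0=D3 v1=F3 downbeat m3
bar 2: v0=C3 v1=E3 downbeat M3
bar 3: v0=B2 v1=F3 downbeat TT
bar 4: v0=D3 v1=B3 downbeat M6
bar 5: v0=E3 v1=E4 downbeat P8
bar 6: v0=G3 v1=E4 downbeat M6
bar 7: v0=F3 v1=F4 downbeat P8
  -> R4 @ bar 3 tick 0 v(0, 1): B2/F3 TT untreated
  -> R7 @ bar 4 tick 0 v(1,): F3->B3 leap 6st
  -> R2 @ bar 5 tick 0 v(0, 1): D3/B3 M6 -> E3/E4 P8 similar

(3, 0, R4, (0, 1))
(4, 0, R7, (1,))
(5, 0, R2, (0, 1))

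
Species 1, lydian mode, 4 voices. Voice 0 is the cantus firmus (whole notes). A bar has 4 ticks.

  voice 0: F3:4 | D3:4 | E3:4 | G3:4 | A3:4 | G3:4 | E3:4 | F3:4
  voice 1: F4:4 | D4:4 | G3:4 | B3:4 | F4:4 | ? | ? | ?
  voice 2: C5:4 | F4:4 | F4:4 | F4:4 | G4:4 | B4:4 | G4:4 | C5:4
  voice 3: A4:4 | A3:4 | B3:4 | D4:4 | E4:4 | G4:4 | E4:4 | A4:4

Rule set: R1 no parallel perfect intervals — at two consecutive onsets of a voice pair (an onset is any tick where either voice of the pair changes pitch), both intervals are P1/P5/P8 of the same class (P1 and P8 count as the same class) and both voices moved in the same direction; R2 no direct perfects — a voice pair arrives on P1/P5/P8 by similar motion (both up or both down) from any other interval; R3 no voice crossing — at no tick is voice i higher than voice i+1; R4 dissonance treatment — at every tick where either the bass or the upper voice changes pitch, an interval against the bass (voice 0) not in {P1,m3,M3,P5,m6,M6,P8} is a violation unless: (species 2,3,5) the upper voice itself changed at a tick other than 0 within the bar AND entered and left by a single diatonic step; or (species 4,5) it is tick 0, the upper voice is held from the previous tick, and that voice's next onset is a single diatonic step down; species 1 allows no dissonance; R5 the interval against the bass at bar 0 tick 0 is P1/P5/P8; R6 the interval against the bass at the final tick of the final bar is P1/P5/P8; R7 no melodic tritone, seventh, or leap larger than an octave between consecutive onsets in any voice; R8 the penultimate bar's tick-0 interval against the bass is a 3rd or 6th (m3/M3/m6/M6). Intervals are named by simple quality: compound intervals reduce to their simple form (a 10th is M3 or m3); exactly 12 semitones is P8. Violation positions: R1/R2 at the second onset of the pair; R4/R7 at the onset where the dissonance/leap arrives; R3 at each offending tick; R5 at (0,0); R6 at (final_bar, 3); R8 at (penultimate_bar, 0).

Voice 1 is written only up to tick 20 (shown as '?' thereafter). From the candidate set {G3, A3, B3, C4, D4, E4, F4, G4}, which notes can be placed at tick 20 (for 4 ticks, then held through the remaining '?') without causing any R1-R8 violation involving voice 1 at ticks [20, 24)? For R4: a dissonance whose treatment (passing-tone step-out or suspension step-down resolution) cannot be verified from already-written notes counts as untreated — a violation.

G3: violates R2,R7
A3: violates R4
B3: violates R7
C4: violates R4
D4: violates R2
E4: legal
F4: violates R4
G4: violates R2

{E4}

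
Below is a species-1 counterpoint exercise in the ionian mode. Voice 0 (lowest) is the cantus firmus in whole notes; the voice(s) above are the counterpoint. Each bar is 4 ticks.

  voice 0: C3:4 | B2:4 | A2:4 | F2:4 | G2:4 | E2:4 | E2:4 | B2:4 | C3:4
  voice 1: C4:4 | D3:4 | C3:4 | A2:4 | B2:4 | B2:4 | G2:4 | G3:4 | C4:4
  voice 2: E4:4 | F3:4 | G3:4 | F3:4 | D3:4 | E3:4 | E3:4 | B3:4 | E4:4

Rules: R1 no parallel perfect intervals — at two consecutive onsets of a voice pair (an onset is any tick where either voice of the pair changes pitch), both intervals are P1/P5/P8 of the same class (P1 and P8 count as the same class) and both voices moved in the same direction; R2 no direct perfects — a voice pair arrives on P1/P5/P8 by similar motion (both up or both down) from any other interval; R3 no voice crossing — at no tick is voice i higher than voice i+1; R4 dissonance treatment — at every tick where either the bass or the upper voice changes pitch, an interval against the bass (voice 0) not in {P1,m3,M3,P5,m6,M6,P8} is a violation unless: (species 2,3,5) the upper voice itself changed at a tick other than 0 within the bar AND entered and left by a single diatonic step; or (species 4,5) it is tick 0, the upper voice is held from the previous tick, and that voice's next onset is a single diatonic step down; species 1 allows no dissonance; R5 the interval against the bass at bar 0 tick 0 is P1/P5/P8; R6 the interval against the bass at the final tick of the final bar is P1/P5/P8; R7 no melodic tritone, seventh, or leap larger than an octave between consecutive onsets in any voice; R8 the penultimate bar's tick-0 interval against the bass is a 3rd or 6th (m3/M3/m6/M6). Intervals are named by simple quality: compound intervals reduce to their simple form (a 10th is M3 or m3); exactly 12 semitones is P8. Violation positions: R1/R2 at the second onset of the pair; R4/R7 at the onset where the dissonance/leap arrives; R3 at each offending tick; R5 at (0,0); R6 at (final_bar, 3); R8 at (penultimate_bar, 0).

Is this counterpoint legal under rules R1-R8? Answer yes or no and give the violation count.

No (10 violations)

bar 0: v0=C3 v1=C4 v2=E4 (M3)
bar 1: v0=B2 v1=D3 v2=F3 (TT)
bar 2: v0=A2 v1=C3 v2=G3 (m7)
bar 3: v0=F2 v1=A2 v2=F3 (P8)
bar 4: v0=G2 v1=B2 v2=D3 (P5)
bar 5: v0=E2 v1=B2 v2=E3 (P8)
bar 6: v0=E2 v1=G2 v2=E3 (P8)
bar 7: v0=B2 v1=G3 v2=B3 (P8)
bar 8: v0=C3 v1=C4 v2=E4 (M3)
  R5 @ bar0.0: opens on M3
  R4 @ bar1.0: B2/F3 TT untreated
  R7 @ bar1.0: C4->D3 leap 10st
  R7 @ bar1.0: E4->F3 leap 11st
  R4 @ bar2.0: A2/G3 m7 untreated
  R2 @ bar3.0: A2/G3 m7 -> F2/F3 P8 similar
  R1 @ bar7.0: E2/E3 P8 -> B2/B3 P8 similar
  R8 @ bar7.0: penult P8 not 3rd/6th
  R2 @ bar8.0: B2/G3 m6 -> C3/C4 P8 similar
  R6 @ bar8.3: closes on M3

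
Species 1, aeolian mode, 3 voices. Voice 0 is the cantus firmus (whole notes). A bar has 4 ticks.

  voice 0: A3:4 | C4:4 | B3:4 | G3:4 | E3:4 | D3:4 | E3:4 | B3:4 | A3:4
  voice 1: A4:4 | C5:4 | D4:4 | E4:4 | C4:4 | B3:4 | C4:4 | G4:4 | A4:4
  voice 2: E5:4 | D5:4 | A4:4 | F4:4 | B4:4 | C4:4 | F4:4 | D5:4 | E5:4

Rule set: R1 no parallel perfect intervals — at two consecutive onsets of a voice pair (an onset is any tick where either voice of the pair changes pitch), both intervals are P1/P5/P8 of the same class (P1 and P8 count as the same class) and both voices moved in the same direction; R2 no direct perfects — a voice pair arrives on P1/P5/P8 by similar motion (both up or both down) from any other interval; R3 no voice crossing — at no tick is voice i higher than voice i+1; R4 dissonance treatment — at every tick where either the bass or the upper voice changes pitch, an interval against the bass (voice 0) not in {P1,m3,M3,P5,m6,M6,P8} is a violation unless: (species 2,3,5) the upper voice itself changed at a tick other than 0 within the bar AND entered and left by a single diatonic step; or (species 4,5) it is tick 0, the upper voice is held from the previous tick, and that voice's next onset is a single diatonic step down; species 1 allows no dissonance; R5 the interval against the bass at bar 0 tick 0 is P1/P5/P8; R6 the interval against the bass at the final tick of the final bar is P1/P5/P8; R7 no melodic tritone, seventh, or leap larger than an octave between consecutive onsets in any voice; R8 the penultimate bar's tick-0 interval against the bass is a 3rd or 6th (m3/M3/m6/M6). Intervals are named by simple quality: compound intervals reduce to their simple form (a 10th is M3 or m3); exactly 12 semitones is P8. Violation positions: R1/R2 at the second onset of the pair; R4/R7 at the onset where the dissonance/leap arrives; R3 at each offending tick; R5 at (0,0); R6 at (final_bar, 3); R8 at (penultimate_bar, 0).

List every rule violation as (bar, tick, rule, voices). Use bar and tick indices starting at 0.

bar 0: v0=A3 v1=A4 v2=E5 downbeat P5
bar 1: v0=C4 v1=C5 v2=D5 downbeat M2
bar 2: v0=B3 v1=D4 v2=A4 downbeat m7
bar 3: v0=G3 v1=E4 v2=F4 downbeat m7
bar 4: v0=E3 v1=C4 v2=B4 downbeat P5
bar 5: v0=D3 v1=B3 v2=C4 downbeat m7
bar 6: v0=E3 v1=C4 v2=F4 downbeat m2
bar 7: v0=B3 v1=G4 v2=D5 downbeat m3
bar 8: v0=A3 v1=A4 v2=E5 downbeat P5
  -> R1 @ bar 1 tick 0 v(0, 1): A3/A4 P8 -> C4/C5 P8 similar
  -> R4 @ bar 1 tick 0 v(0, 2): C4/D5 M2 untreated
  -> R2 @ bar 2 tick 0 v(1, 2): C5/D5 M2 -> D4/A4 P5 similar
  -> R4 @ bar 2 tick 0 v(0, 2): B3/A4 m7 untreated
  -> R7 @ bar 2 tick 0 v(1,): C5->D4 leap 10st
  -> R4 @ bar 3 tick 0 v(0, 2): G3/F4 m7 untreated
  -> R7 @ bar 4 tick 0 v(2,): F4->B4 leap 6st
  -> R4 @ bar 5 tick 0 v(0, 2): D3/C4 m7 untreated
  -> R7 @ bar 5 tick 0 v(2,): B4->C4 leap 11st
  -> R4 @ bar 6 tick 0 v(0, 2): E3/F4 m2 untreated
  -> R2 @ bar 7 tick 0 v(1, 2): C4/F4 P4 -> G4/D5 P5 similar
  -> R1 @ bar 8 tick 0 v(1, 2): G4/D5 P5 -> A4/E5 P5 similar

(1, 0, R1, (0, 1))
(1, 0, R4, (0, 2))
(2, 0, R2, (1, 2))
(2, 0, R4, (0, 2))
(2, 0, R7, (1,))
(3, 0, R4, (0, 2))
(4, 0, R7, (2,))
(5, 0, R4, (0, 2))
(5, 0, R7, (2,))
(6, 0, R4, (0, 2))
(7, 0, R2, (1, 2))
(8, 0, R1, (1, 2))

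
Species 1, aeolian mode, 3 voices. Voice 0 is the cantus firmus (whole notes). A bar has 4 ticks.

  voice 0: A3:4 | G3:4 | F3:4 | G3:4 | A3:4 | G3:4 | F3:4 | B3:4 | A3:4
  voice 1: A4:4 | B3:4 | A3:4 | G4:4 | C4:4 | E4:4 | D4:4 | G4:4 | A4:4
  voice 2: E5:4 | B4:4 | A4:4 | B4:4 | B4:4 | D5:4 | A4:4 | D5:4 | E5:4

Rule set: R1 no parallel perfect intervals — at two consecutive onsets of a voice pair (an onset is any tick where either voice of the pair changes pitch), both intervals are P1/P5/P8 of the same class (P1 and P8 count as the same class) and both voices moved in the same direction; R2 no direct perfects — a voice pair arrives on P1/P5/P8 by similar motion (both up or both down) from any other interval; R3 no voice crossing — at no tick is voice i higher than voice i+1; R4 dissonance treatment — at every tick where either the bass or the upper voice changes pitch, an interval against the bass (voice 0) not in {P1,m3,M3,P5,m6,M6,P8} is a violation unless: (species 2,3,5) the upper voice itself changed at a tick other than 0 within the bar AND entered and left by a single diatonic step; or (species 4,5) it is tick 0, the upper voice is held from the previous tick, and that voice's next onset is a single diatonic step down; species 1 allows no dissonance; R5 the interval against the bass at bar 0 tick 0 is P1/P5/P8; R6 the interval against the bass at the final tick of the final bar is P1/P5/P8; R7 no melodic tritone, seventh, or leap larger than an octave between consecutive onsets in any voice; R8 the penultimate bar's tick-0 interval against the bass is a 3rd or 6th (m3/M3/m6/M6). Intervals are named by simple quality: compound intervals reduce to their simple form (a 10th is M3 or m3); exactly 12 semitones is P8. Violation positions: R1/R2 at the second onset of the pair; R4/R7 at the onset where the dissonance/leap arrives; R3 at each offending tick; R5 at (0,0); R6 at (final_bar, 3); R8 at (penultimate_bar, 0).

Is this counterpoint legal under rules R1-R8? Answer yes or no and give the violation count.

No (10 violations)

bar 0: v0=A3 v1=A4 v2=E5 (P5)
bar 1: v0=G3 v1=B3 v2=B4 (M3)
bar 2: v0=F3 v1=A3 v2=A4 (M3)
bar 3: v0=G3 v1=G4 v2=B4 (M3)
bar 4: v0=A3 v1=C4 v2=B4 (M2)
bar 5: v0=G3 v1=E4 v2=D5 (P5)
bar 6: v0=F3 v1=D4 v2=A4 (M3)
bar 7: v0=B3 v1=G4 v2=D5 (m3)
bar 8: v0=A3 v1=A4 v2=E5 (P5)
  R2 @ bar1.0: A4/E5 P5 -> B3/B4 P8 similar
  R7 @ bar1.0: A4->B3 leap 10st
  R1 @ bar2.0: B3/B4 P8 -> A3/A4 P8 similar
  R2 @ bar3.0: F3/A3 M3 -> G3/G4 P8 similar
  R7 @ bar3.0: A3->G4 leap 10st
  R4 @ bar4.0: A3/B4 M2 untreated
  R2 @ bar6.0: E4/D5 m7 -> D4/A4 P5 similar
  R1 @ bar7.0: D4/A4 P5 -> G4/D5 P5 similar
  R7 @ bar7.0: F3->B3 leap 6st
  R1 @ bar8.0: G4/D5 P5 -> A4/E5 P5 similar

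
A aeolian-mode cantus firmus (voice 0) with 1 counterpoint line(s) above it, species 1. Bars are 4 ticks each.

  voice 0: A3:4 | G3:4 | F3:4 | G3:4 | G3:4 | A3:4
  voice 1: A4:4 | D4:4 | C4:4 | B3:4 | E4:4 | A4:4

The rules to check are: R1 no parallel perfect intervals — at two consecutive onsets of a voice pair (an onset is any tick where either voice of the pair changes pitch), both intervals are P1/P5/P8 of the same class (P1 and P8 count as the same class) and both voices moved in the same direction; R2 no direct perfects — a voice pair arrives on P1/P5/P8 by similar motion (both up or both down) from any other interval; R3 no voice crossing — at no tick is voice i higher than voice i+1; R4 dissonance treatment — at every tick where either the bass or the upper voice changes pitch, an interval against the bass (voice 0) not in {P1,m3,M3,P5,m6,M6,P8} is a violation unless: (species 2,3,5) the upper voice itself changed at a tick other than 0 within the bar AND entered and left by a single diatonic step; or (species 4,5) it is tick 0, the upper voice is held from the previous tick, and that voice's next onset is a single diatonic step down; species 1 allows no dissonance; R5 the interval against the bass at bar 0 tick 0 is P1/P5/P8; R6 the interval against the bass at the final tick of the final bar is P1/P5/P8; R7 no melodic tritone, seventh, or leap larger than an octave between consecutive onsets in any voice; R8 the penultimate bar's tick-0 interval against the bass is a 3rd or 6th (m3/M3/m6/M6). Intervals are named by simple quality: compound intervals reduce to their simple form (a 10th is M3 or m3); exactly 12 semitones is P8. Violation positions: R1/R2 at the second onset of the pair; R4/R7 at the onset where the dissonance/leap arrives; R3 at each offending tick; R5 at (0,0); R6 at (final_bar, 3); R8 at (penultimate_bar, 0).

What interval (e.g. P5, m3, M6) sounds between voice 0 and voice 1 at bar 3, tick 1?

voice 0=G3 voice 1=B3 -> M3

M3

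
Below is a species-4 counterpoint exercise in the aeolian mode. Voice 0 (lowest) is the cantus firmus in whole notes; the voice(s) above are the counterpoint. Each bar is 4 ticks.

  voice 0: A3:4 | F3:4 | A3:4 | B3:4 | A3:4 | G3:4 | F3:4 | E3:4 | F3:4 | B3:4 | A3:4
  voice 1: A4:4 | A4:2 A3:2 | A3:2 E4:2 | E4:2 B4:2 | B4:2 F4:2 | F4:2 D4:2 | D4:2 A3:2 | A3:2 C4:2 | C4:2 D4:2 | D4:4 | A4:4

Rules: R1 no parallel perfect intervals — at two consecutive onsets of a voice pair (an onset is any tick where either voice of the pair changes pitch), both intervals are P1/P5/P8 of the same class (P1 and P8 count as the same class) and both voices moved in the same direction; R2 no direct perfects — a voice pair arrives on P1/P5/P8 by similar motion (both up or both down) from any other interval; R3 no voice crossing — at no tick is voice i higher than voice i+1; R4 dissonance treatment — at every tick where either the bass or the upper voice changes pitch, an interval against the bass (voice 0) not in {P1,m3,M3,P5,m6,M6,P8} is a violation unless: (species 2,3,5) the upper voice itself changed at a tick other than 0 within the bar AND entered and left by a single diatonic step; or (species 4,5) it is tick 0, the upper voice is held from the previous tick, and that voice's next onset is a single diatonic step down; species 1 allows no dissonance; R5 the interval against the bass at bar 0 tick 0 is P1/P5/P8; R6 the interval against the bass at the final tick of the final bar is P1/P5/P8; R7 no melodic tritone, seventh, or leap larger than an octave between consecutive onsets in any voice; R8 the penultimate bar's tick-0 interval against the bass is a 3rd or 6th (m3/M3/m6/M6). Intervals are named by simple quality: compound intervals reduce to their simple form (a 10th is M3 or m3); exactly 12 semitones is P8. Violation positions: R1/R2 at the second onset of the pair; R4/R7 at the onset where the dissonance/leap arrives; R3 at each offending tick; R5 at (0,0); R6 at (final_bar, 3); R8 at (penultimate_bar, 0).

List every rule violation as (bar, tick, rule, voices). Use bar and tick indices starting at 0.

(3, 0, R4, (0, 1))
(4, 0, R4, (0, 1))
(4, 2, R7, (1,))
(5, 0, R4, (0, 1))
(7, 0, R4, (0, 1))
(9, 0, R7, (0,))

bar 0: v0=A3 v1=A4 downbeat P8
bar 1: v0=F3 v1=A4 downbeat M3
bar 2: v0=A3 v1=A3 downbeat P1
bar 3: v0=B3 v1=E4 downbeat P4
bar 4: v0=A3 v1=B4 downbeat M2
bar 5: v0=G3 v1=F4 downbeat m7
bar 6: v0=F3 v1=D4 downbeat M6
bar 7: v0=E3 v1=A3 downbeat P4
bar 8: v0=F3 v1=C4 downbeat P5
bar 9: v0=B3 v1=D4 downbeat m3
bar 10: v0=A3 v1=A4 downbeat P8
  -> R4 @ bar 3 tick 0 v(0, 1): B3/E4 P4 untreated
  -> R4 @ bar 4 tick 0 v(0, 1): A3/B4 M2 untreated
  -> R7 @ bar 4 tick 2 v(1,): B4->F4 leap 6st
  -> R4 @ bar 5 tick 0 v(0, 1): G3/F4 m7 untreated
  -> R4 @ bar 7 tick 0 v(0, 1): E3/A3 P4 untreated
  -> R7 @ bar 9 tick 0 v(0,): F3->B3 leap 6st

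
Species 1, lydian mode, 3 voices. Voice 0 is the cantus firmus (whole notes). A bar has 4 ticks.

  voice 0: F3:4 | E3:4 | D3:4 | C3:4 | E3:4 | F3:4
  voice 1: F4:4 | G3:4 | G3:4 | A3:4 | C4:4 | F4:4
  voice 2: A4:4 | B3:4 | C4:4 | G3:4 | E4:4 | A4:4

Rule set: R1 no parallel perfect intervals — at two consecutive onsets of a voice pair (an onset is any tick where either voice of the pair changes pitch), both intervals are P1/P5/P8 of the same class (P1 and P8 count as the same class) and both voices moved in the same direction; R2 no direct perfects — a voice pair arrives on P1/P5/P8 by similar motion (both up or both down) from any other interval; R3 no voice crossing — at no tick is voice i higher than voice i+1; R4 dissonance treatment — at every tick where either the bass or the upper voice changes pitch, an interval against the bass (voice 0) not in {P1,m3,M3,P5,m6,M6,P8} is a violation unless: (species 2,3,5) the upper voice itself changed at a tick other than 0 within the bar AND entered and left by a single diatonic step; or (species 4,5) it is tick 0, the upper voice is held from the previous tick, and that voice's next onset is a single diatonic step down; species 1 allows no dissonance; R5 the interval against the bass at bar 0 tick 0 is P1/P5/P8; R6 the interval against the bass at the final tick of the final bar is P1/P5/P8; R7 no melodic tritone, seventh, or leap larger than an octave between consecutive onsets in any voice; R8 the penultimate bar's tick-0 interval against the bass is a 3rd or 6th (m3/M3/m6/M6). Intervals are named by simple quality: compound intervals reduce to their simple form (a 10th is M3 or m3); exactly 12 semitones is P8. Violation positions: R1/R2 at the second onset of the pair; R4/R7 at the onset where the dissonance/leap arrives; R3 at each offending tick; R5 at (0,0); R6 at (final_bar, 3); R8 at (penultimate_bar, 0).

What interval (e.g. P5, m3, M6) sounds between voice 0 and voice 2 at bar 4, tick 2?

voice 0=E3 voice 2=E4 -> P8

P8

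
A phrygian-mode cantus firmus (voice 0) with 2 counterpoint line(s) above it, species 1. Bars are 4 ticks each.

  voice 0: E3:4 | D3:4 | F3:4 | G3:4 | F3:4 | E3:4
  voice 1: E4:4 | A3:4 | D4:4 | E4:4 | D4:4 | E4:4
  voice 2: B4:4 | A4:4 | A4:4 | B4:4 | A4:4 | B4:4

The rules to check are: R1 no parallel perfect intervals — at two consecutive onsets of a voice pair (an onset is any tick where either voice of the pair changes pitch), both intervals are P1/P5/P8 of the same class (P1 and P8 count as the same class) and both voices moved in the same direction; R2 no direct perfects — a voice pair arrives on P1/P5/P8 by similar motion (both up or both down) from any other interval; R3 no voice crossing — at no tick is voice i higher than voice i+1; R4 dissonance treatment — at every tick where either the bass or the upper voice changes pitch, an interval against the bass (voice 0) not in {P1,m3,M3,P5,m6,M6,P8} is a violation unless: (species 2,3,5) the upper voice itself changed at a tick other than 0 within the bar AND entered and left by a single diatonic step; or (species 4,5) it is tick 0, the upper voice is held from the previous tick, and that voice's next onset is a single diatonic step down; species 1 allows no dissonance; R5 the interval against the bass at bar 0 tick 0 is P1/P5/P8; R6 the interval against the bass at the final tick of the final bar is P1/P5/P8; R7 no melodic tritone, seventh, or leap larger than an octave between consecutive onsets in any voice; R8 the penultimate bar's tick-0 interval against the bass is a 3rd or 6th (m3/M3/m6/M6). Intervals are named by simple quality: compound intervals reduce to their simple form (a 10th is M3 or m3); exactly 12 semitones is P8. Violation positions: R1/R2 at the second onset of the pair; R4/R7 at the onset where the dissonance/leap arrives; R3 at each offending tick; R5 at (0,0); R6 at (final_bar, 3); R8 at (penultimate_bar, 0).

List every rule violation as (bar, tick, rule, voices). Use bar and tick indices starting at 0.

(1, 0, R1, (0, 2))
(1, 0, R2, (0, 1))
(1, 0, R2, (1, 2))
(3, 0, R1, (1, 2))
(4, 0, R1, (1, 2))
(5, 0, R1, (1, 2))

bar 0: v0=E3 v1=E4 v2=B4 downbeat P5
bar 1: v0=D3 v1=A3 v2=A4 downbeat P5
bar 2: v0=F3 v1=D4 v2=A4 downbeat M3
bar 3: v0=G3 v1=E4 v2=B4 downbeat M3
bar 4: v0=F3 v1=D4 v2=A4 downbeat M3
bar 5: v0=E3 v1=E4 v2=B4 downbeat P5
  -> R1 @ bar 1 tick 0 v(0, 2): E3/B4 P5 -> D3/A4 P5 similar
  -> R2 @ bar 1 tick 0 v(0, 1): E3/E4 P8 -> D3/A3 P5 similar
  -> R2 @ bar 1 tick 0 v(1, 2): E4/B4 P5 -> A3/A4 P8 similar
  -> R1 @ bar 3 tick 0 v(1, 2): D4/A4 P5 -> E4/B4 P5 similar
  -> R1 @ bar 4 tick 0 v(1, 2): E4/B4 P5 -> D4/A4 P5 similar
  -> R1 @ bar 5 tick 0 v(1, 2): D4/A4 P5 -> E4/B4 P5 similar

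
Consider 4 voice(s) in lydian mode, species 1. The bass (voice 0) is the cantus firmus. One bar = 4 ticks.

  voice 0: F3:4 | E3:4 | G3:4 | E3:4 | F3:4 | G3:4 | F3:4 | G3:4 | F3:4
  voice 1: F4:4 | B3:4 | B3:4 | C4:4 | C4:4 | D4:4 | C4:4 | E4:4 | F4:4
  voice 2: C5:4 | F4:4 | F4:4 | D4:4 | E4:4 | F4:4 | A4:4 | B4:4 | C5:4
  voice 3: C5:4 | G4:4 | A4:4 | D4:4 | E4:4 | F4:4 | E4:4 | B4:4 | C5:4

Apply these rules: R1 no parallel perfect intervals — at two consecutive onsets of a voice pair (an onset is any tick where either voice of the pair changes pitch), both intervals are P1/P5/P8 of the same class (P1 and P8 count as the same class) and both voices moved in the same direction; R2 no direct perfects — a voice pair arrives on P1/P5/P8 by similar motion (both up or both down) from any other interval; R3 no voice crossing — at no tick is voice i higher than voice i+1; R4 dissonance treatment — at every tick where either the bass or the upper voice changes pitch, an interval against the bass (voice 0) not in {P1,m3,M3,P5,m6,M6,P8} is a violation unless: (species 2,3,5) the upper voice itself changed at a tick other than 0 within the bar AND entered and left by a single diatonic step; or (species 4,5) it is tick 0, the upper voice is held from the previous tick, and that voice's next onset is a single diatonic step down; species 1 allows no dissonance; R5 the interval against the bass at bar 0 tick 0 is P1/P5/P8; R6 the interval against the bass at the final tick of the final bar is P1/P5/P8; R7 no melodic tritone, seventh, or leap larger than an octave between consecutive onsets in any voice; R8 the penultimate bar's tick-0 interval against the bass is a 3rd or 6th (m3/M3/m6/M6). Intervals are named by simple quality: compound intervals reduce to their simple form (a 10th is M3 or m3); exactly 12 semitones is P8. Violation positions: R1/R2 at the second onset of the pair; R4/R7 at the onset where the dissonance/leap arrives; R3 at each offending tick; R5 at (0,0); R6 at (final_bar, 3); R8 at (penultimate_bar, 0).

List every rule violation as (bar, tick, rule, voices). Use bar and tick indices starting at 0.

bar 0: v0=F3 v1=F4 v2=C5 v3=C5 downbeat P5
bar 1: v0=E3 v1=B3 v2=F4 v3=G4 downbeat m3
bar 2: v0=G3 v1=B3 v2=F4 v3=A4 downbeat M2
bar 3: v0=E3 v1=C4 v2=D4 v3=D4 downbeat m7
bar 4: v0=F3 v1=C4 v2=E4 v3=E4 downbeat M7
bar 5: v0=G3 v1=D4 v2=F4 v3=F4 downbeat m7
bar 6: v0=F3 v1=C4 v2=A4 v3=E4 downbeat M7
bar 7: v0=G3 v1=E4 v2=B4 v3=B4 downbeat M3
bar 8: v0=F3 v1=F4 v2=C5 v3=C5 downbeat P5
  -> R2 @ bar 1 tick 0 v(0, 1): F3/F4 P8 -> E3/B3 P5 similar
  -> R4 @ bar 1 tick 0 v(0, 2): E3/F4 m2 untreated
  -> R7 @ bar 1 tick 0 v(1,): F4->B3 leap 6st
  -> R4 @ bar 2 tick 0 v(0, 2): G3/F4 m7 untreated
  -> R4 @ bar 2 tick 0 v(0, 3): G3/A4 M2 untreated
  -> R2 @ bar 3 tick 0 v(2, 3): F4/A4 M3 -> D4/D4 P1 similar
  -> R4 @ bar 3 tick 0 v(0, 2): E3/D4 m7 untreated
  -> R4 @ bar 3 tick 0 v(0, 3): E3/D4 m7 untreated
  -> R1 @ bar 4 tick 0 v(2, 3): D4/D4 P1 -> E4/E4 P1 similar
  -> R4 @ bar 4 tick 0 v(0, 2): F3/E4 M7 untreated
  -> R4 @ bar 4 tick 0 v(0, 3): F3/E4 M7 untreated
  -> R1 @ bar 5 tick 0 v(0, 1): F3/C4 P5 -> G3/D4 P5 similar
  -> R1 @ bar 5 tick 0 v(2, 3): E4/E4 P1 -> F4/F4 P1 similar
  -> R4 @ bar 5 tick 0 v(0, 2): G3/F4 m7 untreated
  -> R4 @ bar 5 tick 0 v(0, 3): G3/F4 m7 untreated
  -> R1 @ bar 6 tick 0 v(0, 1): G3/D4 P5 -> F3/C4 P5 similar
  -> R3 @ bar 6 tick 0 v(2, 3): A4 above E4
  -> R4 @ bar 6 tick 0 v(0, 3): F3/E4 M7 untreated
  -> R3 @ bar 6 tick 1 v(2, 3): A4 above E4
  -> R3 @ bar 6 tick 2 v(2, 3): A4 above E4
  -> R3 @ bar 6 tick 3 v(2, 3): A4 above E4
  -> R2 @ bar 7 tick 0 v(1, 2): C4/A4 M6 -> E4/B4 P5 similar
  -> R2 @ bar 7 tick 0 v(1, 3): C4/E4 M3 -> E4/B4 P5 similar
  -> R2 @ bar 7 tick 0 v(2, 3): A4/E4 P4 -> B4/B4 P1 similar
  -> R1 @ bar 8 tick 0 v(1, 2): E4/B4 P5 -> F4/C5 P5 similar
  -> R1 @ bar 8 tick 0 v(1, 3): E4/B4 P5 -> F4/C5 P5 similar
  -> R1 @ bar 8 tick 0 v(2, 3): B4/B4 P1 -> C5/C5 P1 similar

(1, 0, R2, (0, 1))
(1, 0, R4, (0, 2))
(1, 0, R7, (1,))
(2, 0, R4, (0, 2))
(2, 0, R4, (0, 3))
(3, 0, R2, (2, 3))
(3, 0, R4, (0, 2))
(3, 0, R4, (0, 3))
(4, 0, R1, (2, 3))
(4, 0, R4, (0, 2))
(4, 0, R4, (0, 3))
(5, 0, R1, (0, 1))
(5, 0, R1, (2, 3))
(5, 0, R4, (0, 2))
(5, 0, R4, (0, 3))
(6, 0, R1, (0, 1))
(6, 0, R3, (2, 3))
(6, 0, R4, (0, 3))
(6, 1, R3, (2, 3))
(6, 2, R3, (2, 3))
(6, 3, R3, (2, 3))
(7, 0, R2, (1, 2))
(7, 0, R2, (1, 3))
(7, 0, R2, (2, 3))
(8, 0, R1, (1, 2))
(8, 0, R1, (1, 3))
(8, 0, R1, (2, 3))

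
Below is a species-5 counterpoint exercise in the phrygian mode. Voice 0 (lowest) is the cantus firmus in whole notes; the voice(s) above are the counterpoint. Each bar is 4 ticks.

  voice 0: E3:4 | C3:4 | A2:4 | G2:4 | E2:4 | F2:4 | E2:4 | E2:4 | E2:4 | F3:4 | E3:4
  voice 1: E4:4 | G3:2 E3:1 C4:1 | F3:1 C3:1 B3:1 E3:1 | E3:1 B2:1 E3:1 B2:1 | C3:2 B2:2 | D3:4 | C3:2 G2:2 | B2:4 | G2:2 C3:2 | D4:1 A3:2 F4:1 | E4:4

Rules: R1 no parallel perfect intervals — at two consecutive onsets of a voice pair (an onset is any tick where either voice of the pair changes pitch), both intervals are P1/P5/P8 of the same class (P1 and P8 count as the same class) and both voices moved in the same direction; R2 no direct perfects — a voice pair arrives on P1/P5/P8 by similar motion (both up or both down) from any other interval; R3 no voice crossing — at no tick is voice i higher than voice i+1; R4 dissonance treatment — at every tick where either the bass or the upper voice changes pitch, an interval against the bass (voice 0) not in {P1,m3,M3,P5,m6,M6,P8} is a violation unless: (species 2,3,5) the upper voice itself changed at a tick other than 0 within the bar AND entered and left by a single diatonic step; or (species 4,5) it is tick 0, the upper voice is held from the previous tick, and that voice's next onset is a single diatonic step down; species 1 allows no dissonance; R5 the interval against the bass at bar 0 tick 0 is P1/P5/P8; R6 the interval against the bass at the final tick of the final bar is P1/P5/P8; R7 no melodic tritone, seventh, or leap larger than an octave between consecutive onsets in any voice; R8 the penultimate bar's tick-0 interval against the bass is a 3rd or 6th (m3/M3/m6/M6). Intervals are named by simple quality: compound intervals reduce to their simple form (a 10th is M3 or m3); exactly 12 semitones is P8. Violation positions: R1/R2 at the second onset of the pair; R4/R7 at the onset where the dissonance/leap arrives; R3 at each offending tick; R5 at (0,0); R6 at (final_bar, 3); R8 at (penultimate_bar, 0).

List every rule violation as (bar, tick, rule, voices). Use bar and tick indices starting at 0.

(1, 0, R2, (0, 1))
(2, 2, R4, (0, 1))
(2, 2, R7, (1,))
(9, 0, R7, (0,))
(9, 0, R7, (1,))
(10, 0, R1, (0, 1))

bar 0: v0=E3 v1=E4 downbeat P8
bar 1: v0=C3 v1=G3 downbeat P5
bar 2: v0=A2 v1=F3 downbeat m6
bar 3: v0=G2 v1=E3 downbeat M6
bar 4: v0=E2 v1=C3 downbeat m6
bar 5: v0=F2 v1=D3 downbeat M6
bar 6: v0=E2 v1=C3 downbeat m6
bar 7: v0=E2 v1=B2 downbeat P5
bar 8: v0=E2 v1=G2 downbeat m3
bar 9: v0=F3 v1=D4 downbeat M6
bar 10: v0=E3 v1=E4 downbeat P8
  -> R2 @ bar 1 tick 0 v(0, 1): E3/E4 P8 -> C3/G3 P5 similar
  -> R4 @ bar 2 tick 2 v(0, 1): A2/B3 M2 untreated
  -> R7 @ bar 2 tick 2 v(1,): C3->B3 leap 11st
  -> R7 @ bar 9 tick 0 v(0,): E2->F3 leap 13st
  -> R7 @ bar 9 tick 0 v(1,): C3->D4 leap 14st
  -> R1 @ bar 10 tick 0 v(0, 1): F3/F4 P8 -> E3/E4 P8 similar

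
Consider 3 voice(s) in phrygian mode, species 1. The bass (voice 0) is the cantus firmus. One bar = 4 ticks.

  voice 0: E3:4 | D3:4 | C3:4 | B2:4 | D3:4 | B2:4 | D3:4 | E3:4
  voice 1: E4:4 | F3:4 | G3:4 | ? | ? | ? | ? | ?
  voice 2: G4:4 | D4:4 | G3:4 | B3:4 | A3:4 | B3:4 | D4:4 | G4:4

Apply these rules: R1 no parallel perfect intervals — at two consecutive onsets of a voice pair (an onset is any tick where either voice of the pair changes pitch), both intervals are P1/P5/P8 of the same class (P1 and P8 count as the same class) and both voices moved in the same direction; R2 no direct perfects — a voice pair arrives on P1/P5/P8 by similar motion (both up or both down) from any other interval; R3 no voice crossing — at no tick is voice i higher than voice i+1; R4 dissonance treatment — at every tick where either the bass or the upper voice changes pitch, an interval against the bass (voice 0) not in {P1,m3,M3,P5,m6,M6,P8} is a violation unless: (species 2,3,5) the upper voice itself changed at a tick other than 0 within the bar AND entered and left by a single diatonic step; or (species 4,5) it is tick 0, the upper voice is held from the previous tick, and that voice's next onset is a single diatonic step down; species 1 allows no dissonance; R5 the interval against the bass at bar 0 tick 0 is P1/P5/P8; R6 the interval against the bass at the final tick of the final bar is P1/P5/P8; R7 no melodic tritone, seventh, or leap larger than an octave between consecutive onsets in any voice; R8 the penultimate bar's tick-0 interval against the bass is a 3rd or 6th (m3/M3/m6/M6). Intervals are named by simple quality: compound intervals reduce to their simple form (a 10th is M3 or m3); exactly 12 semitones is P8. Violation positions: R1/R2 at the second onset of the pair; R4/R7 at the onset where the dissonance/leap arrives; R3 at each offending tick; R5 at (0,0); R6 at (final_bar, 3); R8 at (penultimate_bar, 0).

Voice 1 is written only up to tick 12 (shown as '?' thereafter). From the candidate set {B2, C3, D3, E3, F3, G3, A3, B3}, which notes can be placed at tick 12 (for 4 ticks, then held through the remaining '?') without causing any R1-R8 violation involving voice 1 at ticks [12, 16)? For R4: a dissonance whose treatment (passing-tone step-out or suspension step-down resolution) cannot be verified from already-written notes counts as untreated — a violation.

B2: violates R2
C3: violates R4
D3: legal
E3: violates R4
F3: violates R4
G3: legal
A3: violates R4
B3: violates R1

{D3, G3}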